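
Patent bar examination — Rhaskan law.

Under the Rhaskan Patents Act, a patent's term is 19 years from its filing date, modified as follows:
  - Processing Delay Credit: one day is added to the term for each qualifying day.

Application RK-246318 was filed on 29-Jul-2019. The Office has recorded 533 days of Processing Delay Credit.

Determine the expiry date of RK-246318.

2040-01-13

Base term: filing date + 19 years → 29 July 2038.
Processing Delay Credit: +533 days → 13 January 2040.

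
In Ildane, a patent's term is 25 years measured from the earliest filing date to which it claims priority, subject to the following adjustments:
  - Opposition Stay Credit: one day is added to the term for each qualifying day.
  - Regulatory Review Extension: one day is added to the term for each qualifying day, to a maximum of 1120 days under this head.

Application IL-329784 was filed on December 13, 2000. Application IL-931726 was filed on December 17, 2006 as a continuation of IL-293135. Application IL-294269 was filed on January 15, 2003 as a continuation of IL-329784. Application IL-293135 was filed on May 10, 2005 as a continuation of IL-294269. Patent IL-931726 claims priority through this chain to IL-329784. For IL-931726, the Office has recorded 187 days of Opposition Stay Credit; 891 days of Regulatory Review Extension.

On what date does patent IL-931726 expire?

November 25, 2028

Earliest priority filing: 13 December 2000.
Base term: 13 December 2000 + 25 years → 13 December 2025.
Opposition Stay Credit: +187 days → 18 June 2026.
Regulatory Review Extension: 891 days (within the 1120-day cap) → +891 days → 25 November 2028.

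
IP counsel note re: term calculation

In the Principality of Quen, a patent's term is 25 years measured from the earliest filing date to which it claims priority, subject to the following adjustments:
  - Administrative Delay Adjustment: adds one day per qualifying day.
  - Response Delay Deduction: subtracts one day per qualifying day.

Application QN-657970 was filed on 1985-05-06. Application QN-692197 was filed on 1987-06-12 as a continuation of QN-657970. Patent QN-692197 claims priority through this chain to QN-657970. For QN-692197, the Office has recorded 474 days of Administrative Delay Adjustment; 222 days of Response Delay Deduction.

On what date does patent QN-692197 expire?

January 13, 2011

Earliest priority filing: 6 May 1985.
Base term: 6 May 1985 + 25 years → 6 May 2010.
Administrative Delay Adjustment: +474 days → 23 August 2011.
Response Delay Deduction: −222 days → 13 January 2011.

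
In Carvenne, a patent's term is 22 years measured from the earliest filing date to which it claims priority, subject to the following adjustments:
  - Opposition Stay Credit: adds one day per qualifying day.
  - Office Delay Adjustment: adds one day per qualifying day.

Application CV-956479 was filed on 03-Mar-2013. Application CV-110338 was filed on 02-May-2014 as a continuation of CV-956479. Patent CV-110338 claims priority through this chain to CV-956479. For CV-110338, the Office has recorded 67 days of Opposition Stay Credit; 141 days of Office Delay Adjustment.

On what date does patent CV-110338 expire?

Earliest priority filing: 3 March 2013.
Base term: 3 March 2013 + 22 years → 3 March 2035.
Opposition Stay Credit: +67 days → 9 May 2035.
Office Delay Adjustment: +141 days → 27 September 2035.

2035-09-27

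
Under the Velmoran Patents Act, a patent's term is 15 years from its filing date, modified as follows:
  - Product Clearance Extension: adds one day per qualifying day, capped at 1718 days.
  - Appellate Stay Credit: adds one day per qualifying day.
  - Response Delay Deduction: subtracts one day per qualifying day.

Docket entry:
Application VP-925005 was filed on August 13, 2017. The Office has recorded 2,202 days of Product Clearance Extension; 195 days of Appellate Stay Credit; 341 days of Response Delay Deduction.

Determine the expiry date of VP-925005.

December 2, 2036

Base term: filing date + 15 years → 13 August 2032.
Product Clearance Extension: 2202 days claimed exceeds the 1718-day cap, so +1718 days → 27 April 2037.
Appellate Stay Credit: +195 days → 8 November 2037.
Response Delay Deduction: −341 days → 2 December 2036.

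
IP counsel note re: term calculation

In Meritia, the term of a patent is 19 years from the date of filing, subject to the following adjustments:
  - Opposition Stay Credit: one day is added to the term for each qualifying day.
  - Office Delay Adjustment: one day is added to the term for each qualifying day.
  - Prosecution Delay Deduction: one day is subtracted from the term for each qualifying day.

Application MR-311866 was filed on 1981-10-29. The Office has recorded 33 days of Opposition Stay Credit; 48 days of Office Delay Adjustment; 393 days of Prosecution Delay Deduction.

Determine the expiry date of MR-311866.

December 22, 1999

Base term: filing date + 19 years → 29 October 2000.
Opposition Stay Credit: +33 days → 1 December 2000.
Office Delay Adjustment: +48 days → 18 January 2001.
Prosecution Delay Deduction: −393 days → 22 December 1999.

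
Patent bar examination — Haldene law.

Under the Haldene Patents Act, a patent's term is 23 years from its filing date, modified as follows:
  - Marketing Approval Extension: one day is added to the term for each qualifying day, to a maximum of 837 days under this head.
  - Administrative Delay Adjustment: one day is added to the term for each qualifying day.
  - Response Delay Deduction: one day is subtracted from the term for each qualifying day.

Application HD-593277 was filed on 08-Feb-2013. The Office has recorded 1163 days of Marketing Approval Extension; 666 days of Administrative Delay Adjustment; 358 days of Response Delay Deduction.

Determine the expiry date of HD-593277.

Base term: filing date + 23 years → 8 February 2036.
Marketing Approval Extension: 1163 days claimed exceeds the 837-day cap, so +837 days → 25 May 2038.
Administrative Delay Adjustment: +666 days → 21 March 2040.
Response Delay Deduction: −358 days → 29 March 2039.

March 29, 2039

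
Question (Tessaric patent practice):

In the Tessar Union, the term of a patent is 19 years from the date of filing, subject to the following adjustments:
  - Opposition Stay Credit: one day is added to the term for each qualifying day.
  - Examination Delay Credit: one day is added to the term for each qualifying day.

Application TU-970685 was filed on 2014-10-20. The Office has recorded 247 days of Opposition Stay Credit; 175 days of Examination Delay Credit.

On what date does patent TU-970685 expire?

Base term: filing date + 19 years → 20 October 2033.
Opposition Stay Credit: +247 days → 24 June 2034.
Examination Delay Credit: +175 days → 16 December 2034.

December 16, 2034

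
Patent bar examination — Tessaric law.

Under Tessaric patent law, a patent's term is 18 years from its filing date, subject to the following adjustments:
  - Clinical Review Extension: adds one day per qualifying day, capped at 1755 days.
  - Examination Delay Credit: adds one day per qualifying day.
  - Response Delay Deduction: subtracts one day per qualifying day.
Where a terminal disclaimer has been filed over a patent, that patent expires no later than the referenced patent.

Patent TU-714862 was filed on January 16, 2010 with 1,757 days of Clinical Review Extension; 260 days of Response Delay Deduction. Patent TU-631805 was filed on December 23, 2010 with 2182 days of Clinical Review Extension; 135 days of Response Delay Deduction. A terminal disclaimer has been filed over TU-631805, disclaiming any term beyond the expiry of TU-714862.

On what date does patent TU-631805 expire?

February 19, 2032

Natural term of TU-631805:
  Base: filing + 18 years → 23 December 2028.
  Clinical Review Extension: 2182 days claimed exceeds the 1755-day cap, so +1755 days → 13 October 2033.
  Response Delay Deduction: −135 days → 31 May 2033.
Expiry of referenced patent TU-714862:
  Base: filing + 18 years → 16 January 2028.
  Clinical Review Extension: 1757 days claimed exceeds the 1755-day cap, so +1755 days → 5 November 2032.
  Response Delay Deduction: −260 days → 19 February 2032.
Terminal disclaimer: TU-631805 expires on the earlier of 31 May 2033 and 19 February 2032.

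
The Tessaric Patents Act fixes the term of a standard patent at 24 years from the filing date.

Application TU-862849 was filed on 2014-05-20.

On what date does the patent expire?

Filing date + 24 years → 20 May 2038.

2038-05-20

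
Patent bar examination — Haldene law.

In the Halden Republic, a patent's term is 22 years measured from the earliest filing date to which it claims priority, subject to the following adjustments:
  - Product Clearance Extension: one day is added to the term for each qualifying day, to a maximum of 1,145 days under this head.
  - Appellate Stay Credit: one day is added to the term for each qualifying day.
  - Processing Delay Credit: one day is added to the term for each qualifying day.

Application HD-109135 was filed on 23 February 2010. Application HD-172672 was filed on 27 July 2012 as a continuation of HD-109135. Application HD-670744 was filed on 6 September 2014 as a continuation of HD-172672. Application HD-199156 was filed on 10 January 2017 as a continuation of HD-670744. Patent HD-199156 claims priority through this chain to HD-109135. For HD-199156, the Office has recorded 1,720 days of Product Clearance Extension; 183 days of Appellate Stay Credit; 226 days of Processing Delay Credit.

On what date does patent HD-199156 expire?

2036-05-26

Earliest priority filing: 23 February 2010.
Base term: 23 February 2010 + 22 years → 23 February 2032.
Product Clearance Extension: 1720 days claimed exceeds the 1145-day cap, so +1145 days → 13 April 2035.
Appellate Stay Credit: +183 days → 13 October 2035.
Processing Delay Credit: +226 days → 26 May 2036.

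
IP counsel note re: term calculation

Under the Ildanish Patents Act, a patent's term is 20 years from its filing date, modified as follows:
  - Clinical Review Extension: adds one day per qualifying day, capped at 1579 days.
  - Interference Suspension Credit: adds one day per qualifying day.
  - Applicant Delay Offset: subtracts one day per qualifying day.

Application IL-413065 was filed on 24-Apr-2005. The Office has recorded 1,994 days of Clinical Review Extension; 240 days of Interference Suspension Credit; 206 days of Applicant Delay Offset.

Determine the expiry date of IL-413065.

2029-09-23

Base term: filing date + 20 years → 24 April 2025.
Clinical Review Extension: 1994 days claimed exceeds the 1579-day cap, so +1579 days → 20 August 2029.
Interference Suspension Credit: +240 days → 17 April 2030.
Applicant Delay Offset: −206 days → 23 September 2029.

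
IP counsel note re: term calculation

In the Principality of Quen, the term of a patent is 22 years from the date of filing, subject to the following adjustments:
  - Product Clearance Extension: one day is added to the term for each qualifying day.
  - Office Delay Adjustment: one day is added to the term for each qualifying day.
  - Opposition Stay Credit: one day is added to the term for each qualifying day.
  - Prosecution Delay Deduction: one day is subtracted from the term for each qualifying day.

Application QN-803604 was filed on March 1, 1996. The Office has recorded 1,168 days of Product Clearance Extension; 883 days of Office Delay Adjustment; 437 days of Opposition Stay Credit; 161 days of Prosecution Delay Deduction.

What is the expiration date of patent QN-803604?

Base term: filing date + 22 years → 1 March 2018.
Product Clearance Extension: +1168 days → 12 May 2021.
Office Delay Adjustment: +883 days → 12 October 2023.
Opposition Stay Credit: +437 days → 22 December 2024.
Prosecution Delay Deduction: −161 days → 14 July 2024.

July 14, 2024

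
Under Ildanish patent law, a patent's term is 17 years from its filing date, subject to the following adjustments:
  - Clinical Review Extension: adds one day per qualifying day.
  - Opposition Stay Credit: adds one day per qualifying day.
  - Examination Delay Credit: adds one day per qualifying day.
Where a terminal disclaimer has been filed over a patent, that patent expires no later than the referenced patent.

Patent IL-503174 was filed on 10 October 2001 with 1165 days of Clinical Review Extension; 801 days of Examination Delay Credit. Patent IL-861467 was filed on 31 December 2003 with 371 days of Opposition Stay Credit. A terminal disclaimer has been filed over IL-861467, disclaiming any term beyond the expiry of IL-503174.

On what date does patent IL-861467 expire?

2022-01-06

Natural term of IL-861467:
  Base: filing + 17 years → 31 December 2020.
  Opposition Stay Credit: +371 days → 6 January 2022.
Expiry of referenced patent IL-503174:
  Base: filing + 17 years → 10 October 2018.
  Clinical Review Extension: +1165 days → 18 December 2021.
  Examination Delay Credit: +801 days → 27 February 2024.
Terminal disclaimer: IL-861467 expires on the earlier of 6 January 2022 and 27 February 2024.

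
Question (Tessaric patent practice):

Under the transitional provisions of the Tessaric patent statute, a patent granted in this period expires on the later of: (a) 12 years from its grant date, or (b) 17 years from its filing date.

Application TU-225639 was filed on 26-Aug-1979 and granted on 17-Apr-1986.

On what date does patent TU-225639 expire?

(a) grant + 12 years → 17 April 1998.
(b) filing + 17 years → 26 August 1996.
Later of the two: 17 April 1998.

April 17, 1998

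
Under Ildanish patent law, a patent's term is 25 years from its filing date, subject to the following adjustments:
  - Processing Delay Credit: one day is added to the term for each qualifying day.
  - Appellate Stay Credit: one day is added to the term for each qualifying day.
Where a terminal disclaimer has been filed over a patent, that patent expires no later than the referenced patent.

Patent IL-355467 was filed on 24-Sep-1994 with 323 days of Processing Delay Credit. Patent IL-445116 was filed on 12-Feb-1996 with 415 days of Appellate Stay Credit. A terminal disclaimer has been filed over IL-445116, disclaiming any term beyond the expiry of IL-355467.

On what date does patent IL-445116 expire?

Natural term of IL-445116:
  Base: filing + 25 years → 12 February 2021.
  Appellate Stay Credit: +415 days → 3 April 2022.
Expiry of referenced patent IL-355467:
  Base: filing + 25 years → 24 September 2019.
  Processing Delay Credit: +323 days → 12 August 2020.
Terminal disclaimer: IL-445116 expires on the earlier of 3 April 2022 and 12 August 2020.

2020-08-12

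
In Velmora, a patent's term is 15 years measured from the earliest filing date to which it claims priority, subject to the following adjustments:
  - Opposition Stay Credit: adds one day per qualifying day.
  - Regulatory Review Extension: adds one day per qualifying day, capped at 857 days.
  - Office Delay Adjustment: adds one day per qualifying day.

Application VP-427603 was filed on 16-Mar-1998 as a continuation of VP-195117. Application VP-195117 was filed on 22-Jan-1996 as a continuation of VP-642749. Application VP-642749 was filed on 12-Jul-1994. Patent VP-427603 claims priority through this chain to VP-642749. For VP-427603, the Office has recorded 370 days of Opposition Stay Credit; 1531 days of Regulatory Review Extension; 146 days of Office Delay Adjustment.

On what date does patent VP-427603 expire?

Earliest priority filing: 12 July 1994.
Base term: 12 July 1994 + 15 years → 12 July 2009.
Opposition Stay Credit: +370 days → 17 July 2010.
Regulatory Review Extension: 1531 days claimed exceeds the 857-day cap, so +857 days → 20 November 2012.
Office Delay Adjustment: +146 days → 15 April 2013.

April 15, 2013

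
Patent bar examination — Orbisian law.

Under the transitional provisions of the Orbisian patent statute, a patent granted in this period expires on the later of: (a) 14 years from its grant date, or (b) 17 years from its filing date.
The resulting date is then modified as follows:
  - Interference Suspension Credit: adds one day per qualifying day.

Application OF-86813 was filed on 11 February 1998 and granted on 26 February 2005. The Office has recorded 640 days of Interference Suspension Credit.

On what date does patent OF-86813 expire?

2020-11-27

(a) grant + 14 years → 26 February 2019.
(b) filing + 17 years → 11 February 2015.
Later of the two: 26 February 2019.
Interference Suspension Credit: +640 days → 27 November 2020.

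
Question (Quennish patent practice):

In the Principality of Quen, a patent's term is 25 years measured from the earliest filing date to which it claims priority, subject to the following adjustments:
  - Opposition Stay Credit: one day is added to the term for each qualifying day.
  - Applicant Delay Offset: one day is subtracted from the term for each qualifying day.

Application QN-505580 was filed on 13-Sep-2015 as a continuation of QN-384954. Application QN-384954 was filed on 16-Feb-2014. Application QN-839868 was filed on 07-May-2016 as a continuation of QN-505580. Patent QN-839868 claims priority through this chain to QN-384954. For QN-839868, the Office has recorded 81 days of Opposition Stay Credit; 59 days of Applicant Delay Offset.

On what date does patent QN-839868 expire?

2039-03-10

Earliest priority filing: 16 February 2014.
Base term: 16 February 2014 + 25 years → 16 February 2039.
Opposition Stay Credit: +81 days → 8 May 2039.
Applicant Delay Offset: −59 days → 10 March 2039.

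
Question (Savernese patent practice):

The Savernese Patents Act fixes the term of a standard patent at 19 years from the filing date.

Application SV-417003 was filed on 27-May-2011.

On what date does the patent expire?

Filing date + 19 years → 27 May 2030.

2030-05-27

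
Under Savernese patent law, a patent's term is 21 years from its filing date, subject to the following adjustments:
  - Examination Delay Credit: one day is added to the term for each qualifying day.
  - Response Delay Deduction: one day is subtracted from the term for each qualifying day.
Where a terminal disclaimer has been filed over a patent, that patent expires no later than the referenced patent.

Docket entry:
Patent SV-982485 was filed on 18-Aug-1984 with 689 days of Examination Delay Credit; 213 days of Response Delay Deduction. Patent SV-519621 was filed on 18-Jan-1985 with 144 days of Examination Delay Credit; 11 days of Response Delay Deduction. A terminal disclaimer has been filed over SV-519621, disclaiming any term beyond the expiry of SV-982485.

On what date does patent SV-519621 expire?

2006-05-31

Natural term of SV-519621:
  Base: filing + 21 years → 18 January 2006.
  Examination Delay Credit: +144 days → 11 June 2006.
  Response Delay Deduction: −11 days → 31 May 2006.
Expiry of referenced patent SV-982485:
  Base: filing + 21 years → 18 August 2005.
  Examination Delay Credit: +689 days → 8 July 2007.
  Response Delay Deduction: −213 days → 7 December 2006.
Terminal disclaimer: SV-519621 expires on the earlier of 31 May 2006 and 7 December 2006.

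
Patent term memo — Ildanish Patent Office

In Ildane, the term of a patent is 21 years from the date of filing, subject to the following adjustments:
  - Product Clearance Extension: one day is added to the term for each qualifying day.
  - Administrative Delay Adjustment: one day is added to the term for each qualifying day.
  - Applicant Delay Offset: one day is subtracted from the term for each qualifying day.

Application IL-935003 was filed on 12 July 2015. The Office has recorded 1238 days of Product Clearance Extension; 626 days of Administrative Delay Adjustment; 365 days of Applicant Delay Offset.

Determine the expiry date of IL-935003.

Base term: filing date + 21 years → 12 July 2036.
Product Clearance Extension: +1238 days → 2 December 2039.
Administrative Delay Adjustment: +626 days → 19 August 2041.
Applicant Delay Offset: −365 days → 19 August 2040.

2040-08-19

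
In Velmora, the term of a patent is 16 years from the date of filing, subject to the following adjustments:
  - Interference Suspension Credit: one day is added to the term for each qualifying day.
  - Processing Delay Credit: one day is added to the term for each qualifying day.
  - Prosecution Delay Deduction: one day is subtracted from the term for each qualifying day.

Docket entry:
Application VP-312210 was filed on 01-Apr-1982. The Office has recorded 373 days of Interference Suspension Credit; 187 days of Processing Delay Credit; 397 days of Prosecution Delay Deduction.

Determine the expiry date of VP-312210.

Base term: filing date + 16 years → 1 April 1998.
Interference Suspension Credit: +373 days → 9 April 1999.
Processing Delay Credit: +187 days → 13 October 1999.
Prosecution Delay Deduction: −397 days → 11 September 1998.

September 11, 1998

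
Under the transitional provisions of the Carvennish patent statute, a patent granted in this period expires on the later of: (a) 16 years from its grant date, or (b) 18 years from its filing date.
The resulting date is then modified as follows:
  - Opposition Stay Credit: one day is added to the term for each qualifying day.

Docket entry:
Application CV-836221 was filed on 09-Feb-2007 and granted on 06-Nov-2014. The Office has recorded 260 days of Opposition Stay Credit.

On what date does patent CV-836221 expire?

July 24, 2031

(a) grant + 16 years → 6 November 2030.
(b) filing + 18 years → 9 February 2025.
Later of the two: 6 November 2030.
Opposition Stay Credit: +260 days → 24 July 2031.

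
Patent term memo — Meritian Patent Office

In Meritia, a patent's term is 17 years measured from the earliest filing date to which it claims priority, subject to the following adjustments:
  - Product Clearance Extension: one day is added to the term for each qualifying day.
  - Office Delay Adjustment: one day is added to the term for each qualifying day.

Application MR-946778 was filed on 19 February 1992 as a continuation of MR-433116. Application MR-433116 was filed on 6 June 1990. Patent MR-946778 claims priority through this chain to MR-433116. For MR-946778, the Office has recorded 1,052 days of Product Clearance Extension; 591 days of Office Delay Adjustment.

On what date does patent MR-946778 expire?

2011-12-05

Earliest priority filing: 6 June 1990.
Base term: 6 June 1990 + 17 years → 6 June 2007.
Product Clearance Extension: +1052 days → 23 April 2010.
Office Delay Adjustment: +591 days → 5 December 2011.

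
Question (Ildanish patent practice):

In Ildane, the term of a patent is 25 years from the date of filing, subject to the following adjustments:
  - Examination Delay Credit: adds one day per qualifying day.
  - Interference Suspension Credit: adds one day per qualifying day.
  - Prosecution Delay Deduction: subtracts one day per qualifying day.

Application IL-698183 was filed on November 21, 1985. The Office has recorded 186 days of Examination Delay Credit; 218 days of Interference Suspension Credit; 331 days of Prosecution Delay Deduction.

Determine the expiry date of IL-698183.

Base term: filing date + 25 years → 21 November 2010.
Examination Delay Credit: +186 days → 26 May 2011.
Interference Suspension Credit: +218 days → 30 December 2011.
Prosecution Delay Deduction: −331 days → 2 February 2011.

February 2, 2011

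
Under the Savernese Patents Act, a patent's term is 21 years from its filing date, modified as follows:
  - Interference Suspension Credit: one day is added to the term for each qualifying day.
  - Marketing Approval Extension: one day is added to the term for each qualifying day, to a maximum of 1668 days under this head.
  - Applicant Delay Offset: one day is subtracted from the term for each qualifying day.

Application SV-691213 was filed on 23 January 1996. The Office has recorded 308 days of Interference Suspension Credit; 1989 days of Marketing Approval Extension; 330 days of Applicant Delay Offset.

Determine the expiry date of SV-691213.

Base term: filing date + 21 years → 23 January 2017.
Interference Suspension Credit: +308 days → 27 November 2017.
Marketing Approval Extension: 1989 days claimed exceeds the 1668-day cap, so +1668 days → 22 June 2022.
Applicant Delay Offset: −330 days → 27 July 2021.

2021-07-27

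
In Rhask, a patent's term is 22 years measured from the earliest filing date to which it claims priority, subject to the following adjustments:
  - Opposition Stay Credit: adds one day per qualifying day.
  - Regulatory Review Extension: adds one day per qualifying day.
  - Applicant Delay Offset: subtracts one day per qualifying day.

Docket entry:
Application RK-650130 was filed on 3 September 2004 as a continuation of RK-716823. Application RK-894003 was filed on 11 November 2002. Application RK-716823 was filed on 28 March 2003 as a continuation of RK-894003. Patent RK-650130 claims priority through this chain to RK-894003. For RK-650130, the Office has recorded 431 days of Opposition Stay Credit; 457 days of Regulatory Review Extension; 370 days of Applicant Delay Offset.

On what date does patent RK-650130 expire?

2026-04-13

Earliest priority filing: 11 November 2002.
Base term: 11 November 2002 + 22 years → 11 November 2024.
Opposition Stay Credit: +431 days → 16 January 2026.
Regulatory Review Extension: +457 days → 18 April 2027.
Applicant Delay Offset: −370 days → 13 April 2026.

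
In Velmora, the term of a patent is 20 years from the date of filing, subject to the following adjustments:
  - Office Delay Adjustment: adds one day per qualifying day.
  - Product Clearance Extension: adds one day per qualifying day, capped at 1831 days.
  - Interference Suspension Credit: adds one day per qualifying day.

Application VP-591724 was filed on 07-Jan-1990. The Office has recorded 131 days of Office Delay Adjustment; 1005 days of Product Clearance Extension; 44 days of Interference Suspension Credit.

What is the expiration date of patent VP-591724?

2013-04-01

Base term: filing date + 20 years → 7 January 2010.
Office Delay Adjustment: +131 days → 18 May 2010.
Product Clearance Extension: 1005 days (within the 1831-day cap) → +1005 days → 16 February 2013.
Interference Suspension Credit: +44 days → 1 April 2013.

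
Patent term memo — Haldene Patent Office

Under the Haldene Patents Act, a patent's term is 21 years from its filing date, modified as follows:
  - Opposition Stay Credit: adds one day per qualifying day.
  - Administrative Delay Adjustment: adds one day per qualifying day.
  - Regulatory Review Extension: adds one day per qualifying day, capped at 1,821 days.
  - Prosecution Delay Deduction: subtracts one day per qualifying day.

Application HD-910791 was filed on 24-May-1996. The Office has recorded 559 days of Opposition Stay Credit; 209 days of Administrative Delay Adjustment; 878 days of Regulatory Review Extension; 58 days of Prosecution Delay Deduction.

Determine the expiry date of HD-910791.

September 28, 2021

Base term: filing date + 21 years → 24 May 2017.
Opposition Stay Credit: +559 days → 4 December 2018.
Administrative Delay Adjustment: +209 days → 1 July 2019.
Regulatory Review Extension: 878 days (within the 1821-day cap) → +878 days → 25 November 2021.
Prosecution Delay Deduction: −58 days → 28 September 2021.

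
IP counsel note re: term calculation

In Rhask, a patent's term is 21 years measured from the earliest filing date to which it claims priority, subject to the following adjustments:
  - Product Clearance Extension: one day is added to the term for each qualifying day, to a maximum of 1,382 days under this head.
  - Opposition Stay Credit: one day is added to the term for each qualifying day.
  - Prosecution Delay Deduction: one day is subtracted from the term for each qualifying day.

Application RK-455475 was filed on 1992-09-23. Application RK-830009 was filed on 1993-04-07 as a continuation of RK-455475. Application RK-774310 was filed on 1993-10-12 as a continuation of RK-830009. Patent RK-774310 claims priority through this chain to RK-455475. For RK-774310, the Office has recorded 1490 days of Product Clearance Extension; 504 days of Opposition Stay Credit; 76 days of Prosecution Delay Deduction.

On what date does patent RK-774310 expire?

Earliest priority filing: 23 September 1992.
Base term: 23 September 1992 + 21 years → 23 September 2013.
Product Clearance Extension: 1490 days claimed exceeds the 1382-day cap, so +1382 days → 6 July 2017.
Opposition Stay Credit: +504 days → 22 November 2018.
Prosecution Delay Deduction: −76 days → 7 September 2018.

September 7, 2018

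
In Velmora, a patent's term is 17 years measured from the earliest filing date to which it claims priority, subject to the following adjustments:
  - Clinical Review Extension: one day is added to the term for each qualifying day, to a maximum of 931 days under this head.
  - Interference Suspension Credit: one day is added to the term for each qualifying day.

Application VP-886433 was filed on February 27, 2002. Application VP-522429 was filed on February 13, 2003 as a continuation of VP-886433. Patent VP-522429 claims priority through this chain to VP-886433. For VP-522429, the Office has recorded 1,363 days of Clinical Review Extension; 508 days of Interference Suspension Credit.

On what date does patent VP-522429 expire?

Earliest priority filing: 27 February 2002.
Base term: 27 February 2002 + 17 years → 27 February 2019.
Clinical Review Extension: 1363 days claimed exceeds the 931-day cap, so +931 days → 15 September 2021.
Interference Suspension Credit: +508 days → 5 February 2023.

February 5, 2023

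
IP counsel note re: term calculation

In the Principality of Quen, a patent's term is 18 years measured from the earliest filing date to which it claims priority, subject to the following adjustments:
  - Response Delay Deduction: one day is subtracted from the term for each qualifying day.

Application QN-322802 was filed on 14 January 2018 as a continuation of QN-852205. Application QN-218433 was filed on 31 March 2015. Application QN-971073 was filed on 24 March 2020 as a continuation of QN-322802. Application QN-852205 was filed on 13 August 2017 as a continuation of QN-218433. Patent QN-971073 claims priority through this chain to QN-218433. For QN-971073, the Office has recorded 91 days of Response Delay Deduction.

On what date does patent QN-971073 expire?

Earliest priority filing: 31 March 2015.
Base term: 31 March 2015 + 18 years → 31 March 2033.
Response Delay Deduction: −91 days → 30 December 2032.

December 30, 2032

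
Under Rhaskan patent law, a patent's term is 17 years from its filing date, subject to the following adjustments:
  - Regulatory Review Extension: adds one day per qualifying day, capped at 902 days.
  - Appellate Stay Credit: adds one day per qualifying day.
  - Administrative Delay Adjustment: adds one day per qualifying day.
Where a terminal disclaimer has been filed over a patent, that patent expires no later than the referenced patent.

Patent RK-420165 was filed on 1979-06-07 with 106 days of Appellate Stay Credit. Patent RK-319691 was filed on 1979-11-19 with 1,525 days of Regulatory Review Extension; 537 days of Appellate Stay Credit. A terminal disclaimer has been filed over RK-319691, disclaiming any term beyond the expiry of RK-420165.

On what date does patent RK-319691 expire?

1996-09-21

Natural term of RK-319691:
  Base: filing + 17 years → 19 November 1996.
  Regulatory Review Extension: 1525 days claimed exceeds the 902-day cap, so +902 days → 10 May 1999.
  Appellate Stay Credit: +537 days → 28 October 2000.
Expiry of referenced patent RK-420165:
  Base: filing + 17 years → 7 June 1996.
  Appellate Stay Credit: +106 days → 21 September 1996.
Terminal disclaimer: RK-319691 expires on the earlier of 28 October 2000 and 21 September 1996.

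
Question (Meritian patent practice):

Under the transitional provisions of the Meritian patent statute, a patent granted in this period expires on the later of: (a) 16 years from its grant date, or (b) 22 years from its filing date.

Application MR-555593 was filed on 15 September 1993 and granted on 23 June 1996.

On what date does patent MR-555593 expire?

(a) grant + 16 years → 23 June 2012.
(b) filing + 22 years → 15 September 2015.
Later of the two: 15 September 2015.

September 15, 2015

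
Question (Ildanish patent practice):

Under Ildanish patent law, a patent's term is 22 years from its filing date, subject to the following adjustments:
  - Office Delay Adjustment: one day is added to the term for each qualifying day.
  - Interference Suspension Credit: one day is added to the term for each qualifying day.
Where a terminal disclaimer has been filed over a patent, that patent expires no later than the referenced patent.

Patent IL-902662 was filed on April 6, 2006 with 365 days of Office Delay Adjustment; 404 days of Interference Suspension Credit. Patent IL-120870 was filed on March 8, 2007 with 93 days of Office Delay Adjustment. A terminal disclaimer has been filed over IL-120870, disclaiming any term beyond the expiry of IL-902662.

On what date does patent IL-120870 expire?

Natural term of IL-120870:
  Base: filing + 22 years → 8 March 2029.
  Office Delay Adjustment: +93 days → 9 June 2029.
Expiry of referenced patent IL-902662:
  Base: filing + 22 years → 6 April 2028.
  Office Delay Adjustment: +365 days → 6 April 2029.
  Interference Suspension Credit: +404 days → 15 May 2030.
Terminal disclaimer: IL-120870 expires on the earlier of 9 June 2029 and 15 May 2030.

June 9, 2029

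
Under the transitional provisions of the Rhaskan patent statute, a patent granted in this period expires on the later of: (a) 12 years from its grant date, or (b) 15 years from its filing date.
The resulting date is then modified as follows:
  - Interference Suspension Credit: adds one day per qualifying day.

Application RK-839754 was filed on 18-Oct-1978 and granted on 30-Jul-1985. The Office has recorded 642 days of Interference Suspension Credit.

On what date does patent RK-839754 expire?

(a) grant + 12 years → 30 July 1997.
(b) filing + 15 years → 18 October 1993.
Later of the two: 30 July 1997.
Interference Suspension Credit: +642 days → 3 May 1999.

May 3, 1999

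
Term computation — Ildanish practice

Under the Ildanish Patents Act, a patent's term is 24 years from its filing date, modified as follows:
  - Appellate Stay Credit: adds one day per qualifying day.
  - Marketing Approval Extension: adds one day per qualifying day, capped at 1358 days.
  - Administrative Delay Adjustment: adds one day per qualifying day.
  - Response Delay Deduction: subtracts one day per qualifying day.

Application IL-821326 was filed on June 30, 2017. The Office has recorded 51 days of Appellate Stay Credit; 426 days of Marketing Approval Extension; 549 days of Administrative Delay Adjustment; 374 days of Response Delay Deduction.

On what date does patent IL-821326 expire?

Base term: filing date + 24 years → 30 June 2041.
Appellate Stay Credit: +51 days → 20 August 2041.
Marketing Approval Extension: 426 days (within the 1358-day cap) → +426 days → 20 October 2042.
Administrative Delay Adjustment: +549 days → 21 April 2044.
Response Delay Deduction: −374 days → 13 April 2043.

2043-04-13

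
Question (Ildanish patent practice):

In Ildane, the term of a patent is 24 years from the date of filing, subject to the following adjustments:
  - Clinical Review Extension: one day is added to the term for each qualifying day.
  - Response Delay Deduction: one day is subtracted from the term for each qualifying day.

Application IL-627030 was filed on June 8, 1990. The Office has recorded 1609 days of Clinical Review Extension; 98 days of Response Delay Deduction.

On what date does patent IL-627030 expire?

Base term: filing date + 24 years → 8 June 2014.
Clinical Review Extension: +1609 days → 3 November 2018.
Response Delay Deduction: −98 days → 28 July 2018.

2018-07-28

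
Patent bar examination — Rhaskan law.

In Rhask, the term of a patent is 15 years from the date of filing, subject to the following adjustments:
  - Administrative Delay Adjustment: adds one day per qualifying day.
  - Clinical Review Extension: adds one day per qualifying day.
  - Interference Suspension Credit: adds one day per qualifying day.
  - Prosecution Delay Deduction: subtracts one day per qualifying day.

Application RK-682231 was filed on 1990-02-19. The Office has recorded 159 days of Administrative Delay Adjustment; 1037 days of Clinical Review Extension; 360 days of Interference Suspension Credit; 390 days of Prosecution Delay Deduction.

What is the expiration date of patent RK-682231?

2008-04-30

Base term: filing date + 15 years → 19 February 2005.
Administrative Delay Adjustment: +159 days → 28 July 2005.
Clinical Review Extension: +1037 days → 30 May 2008.
Interference Suspension Credit: +360 days → 25 May 2009.
Prosecution Delay Deduction: −390 days → 30 April 2008.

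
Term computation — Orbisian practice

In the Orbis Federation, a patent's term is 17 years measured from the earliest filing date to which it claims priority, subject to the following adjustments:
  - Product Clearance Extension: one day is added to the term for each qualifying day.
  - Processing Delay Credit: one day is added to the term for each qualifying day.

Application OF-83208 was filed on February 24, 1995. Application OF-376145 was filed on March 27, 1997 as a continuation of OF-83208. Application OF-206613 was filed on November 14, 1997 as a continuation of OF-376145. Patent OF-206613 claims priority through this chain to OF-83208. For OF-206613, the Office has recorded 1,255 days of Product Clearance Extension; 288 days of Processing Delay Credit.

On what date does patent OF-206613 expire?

May 16, 2016

Earliest priority filing: 24 February 1995.
Base term: 24 February 1995 + 17 years → 24 February 2012.
Product Clearance Extension: +1255 days → 2 August 2015.
Processing Delay Credit: +288 days → 16 May 2016.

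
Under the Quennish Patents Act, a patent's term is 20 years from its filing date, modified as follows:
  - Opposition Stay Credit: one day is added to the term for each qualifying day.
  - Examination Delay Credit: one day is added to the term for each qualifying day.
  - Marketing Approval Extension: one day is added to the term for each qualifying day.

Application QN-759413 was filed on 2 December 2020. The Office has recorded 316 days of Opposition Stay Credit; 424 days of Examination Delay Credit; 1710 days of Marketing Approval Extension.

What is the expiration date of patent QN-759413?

Base term: filing date + 20 years → 2 December 2040.
Opposition Stay Credit: +316 days → 14 October 2041.
Examination Delay Credit: +424 days → 12 December 2042.
Marketing Approval Extension: +1710 days → 18 August 2047.

2047-08-18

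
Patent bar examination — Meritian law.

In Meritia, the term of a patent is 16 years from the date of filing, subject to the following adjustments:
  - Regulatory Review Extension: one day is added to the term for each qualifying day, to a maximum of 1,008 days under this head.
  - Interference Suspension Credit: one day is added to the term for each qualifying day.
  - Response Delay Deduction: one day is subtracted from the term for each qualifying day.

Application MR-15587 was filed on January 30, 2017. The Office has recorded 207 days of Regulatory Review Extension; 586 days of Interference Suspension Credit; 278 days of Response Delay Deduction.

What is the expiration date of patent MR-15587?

2034-06-29

Base term: filing date + 16 years → 30 January 2033.
Regulatory Review Extension: 207 days (within the 1008-day cap) → +207 days → 25 August 2033.
Interference Suspension Credit: +586 days → 3 April 2035.
Response Delay Deduction: −278 days → 29 June 2034.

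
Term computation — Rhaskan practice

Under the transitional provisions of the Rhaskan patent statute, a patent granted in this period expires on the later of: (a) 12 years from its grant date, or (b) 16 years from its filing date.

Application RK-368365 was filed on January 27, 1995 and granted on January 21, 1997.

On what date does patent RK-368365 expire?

2011-01-27

(a) grant + 12 years → 21 January 2009.
(b) filing + 16 years → 27 January 2011.
Later of the two: 27 January 2011.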